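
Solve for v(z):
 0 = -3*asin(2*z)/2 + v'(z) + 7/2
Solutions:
 v(z) = C1 + 3*z*asin(2*z)/2 - 7*z/2 + 3*sqrt(1 - 4*z^2)/4


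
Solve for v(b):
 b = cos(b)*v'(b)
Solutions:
 v(b) = C1 + Integral(b/cos(b), b)


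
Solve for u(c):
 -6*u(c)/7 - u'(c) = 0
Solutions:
 u(c) = C1*exp(-6*c/7)


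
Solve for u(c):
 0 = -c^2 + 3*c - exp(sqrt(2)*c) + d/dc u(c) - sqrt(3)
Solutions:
 u(c) = C1 + c^3/3 - 3*c^2/2 + sqrt(3)*c + sqrt(2)*exp(sqrt(2)*c)/2


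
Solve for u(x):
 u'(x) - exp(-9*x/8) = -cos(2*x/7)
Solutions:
 u(x) = C1 - 7*sin(2*x/7)/2 - 8*exp(-9*x/8)/9


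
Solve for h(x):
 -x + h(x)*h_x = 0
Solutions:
 h(x) = -sqrt(C1 + x^2)
 h(x) = sqrt(C1 + x^2)


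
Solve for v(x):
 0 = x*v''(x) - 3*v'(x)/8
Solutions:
 v(x) = C1 + C2*x^(11/8)


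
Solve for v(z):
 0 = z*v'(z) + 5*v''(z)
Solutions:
 v(z) = C1 + C2*erf(sqrt(10)*z/10)


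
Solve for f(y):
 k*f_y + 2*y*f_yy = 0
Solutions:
 f(y) = C1 + y^(1 - re(k)/2)*(C2*sin(log(y)*Abs(im(k))/2) + C3*cos(log(y)*im(k)/2))


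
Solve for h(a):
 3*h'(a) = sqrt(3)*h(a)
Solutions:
 h(a) = C1*exp(sqrt(3)*a/3)


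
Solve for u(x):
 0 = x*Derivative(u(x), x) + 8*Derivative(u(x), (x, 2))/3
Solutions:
 u(x) = C1 + C2*erf(sqrt(3)*x/4)


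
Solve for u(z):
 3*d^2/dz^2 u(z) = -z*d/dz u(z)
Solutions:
 u(z) = C1 + C2*erf(sqrt(6)*z/6)


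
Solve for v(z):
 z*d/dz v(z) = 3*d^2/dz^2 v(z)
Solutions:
 v(z) = C1 + C2*erfi(sqrt(6)*z/6)


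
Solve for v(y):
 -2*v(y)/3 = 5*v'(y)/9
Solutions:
 v(y) = C1*exp(-6*y/5)


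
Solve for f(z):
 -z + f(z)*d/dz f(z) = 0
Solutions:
 f(z) = -sqrt(C1 + z^2)
 f(z) = sqrt(C1 + z^2)


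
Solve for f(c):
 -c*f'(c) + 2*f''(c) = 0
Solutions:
 f(c) = C1 + C2*erfi(c/2)


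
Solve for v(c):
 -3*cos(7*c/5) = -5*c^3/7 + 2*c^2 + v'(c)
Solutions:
 v(c) = C1 + 5*c^4/28 - 2*c^3/3 - 15*sin(7*c/5)/7


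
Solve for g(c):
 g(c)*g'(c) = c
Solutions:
 g(c) = -sqrt(C1 + c^2)
 g(c) = sqrt(C1 + c^2)


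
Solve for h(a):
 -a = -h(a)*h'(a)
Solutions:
 h(a) = -sqrt(C1 + a^2)
 h(a) = sqrt(C1 + a^2)


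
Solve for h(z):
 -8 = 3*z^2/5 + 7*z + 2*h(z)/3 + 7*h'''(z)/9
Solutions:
 h(z) = C3*exp(-6^(1/3)*7^(2/3)*z/7) - 9*z^2/10 - 21*z/2 + (C1*sin(2^(1/3)*3^(5/6)*7^(2/3)*z/14) + C2*cos(2^(1/3)*3^(5/6)*7^(2/3)*z/14))*exp(6^(1/3)*7^(2/3)*z/14) - 12


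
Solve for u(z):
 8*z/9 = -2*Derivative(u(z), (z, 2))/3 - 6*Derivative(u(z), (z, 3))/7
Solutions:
 u(z) = C1 + C2*z + C3*exp(-7*z/9) - 2*z^3/9 + 6*z^2/7


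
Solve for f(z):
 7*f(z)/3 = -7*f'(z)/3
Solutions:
 f(z) = C1*exp(-z)


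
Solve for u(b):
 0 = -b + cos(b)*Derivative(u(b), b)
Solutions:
 u(b) = C1 + Integral(b/cos(b), b)


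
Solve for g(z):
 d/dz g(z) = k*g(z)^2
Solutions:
 g(z) = -1/(C1 + k*z)


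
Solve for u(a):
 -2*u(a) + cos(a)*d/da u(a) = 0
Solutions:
 u(a) = C1*(sin(a) + 1)/(sin(a) - 1)


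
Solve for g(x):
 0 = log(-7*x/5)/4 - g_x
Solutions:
 g(x) = C1 + x*log(-x)/4 + x*(-log(5) - 1 + log(7))/4


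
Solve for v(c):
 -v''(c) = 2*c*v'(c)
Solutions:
 v(c) = C1 + C2*erf(c)


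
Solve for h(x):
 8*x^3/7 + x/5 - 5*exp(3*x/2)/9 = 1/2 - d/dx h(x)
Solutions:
 h(x) = C1 - 2*x^4/7 - x^2/10 + x/2 + 10*exp(3*x/2)/27


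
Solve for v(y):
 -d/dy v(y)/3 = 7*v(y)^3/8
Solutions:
 v(y) = -2*sqrt(-1/(C1 - 21*y))
 v(y) = 2*sqrt(-1/(C1 - 21*y))


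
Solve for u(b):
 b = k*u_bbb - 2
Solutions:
 u(b) = C1 + C2*b + C3*b^2 + b^4/(24*k) + b^3/(3*k)


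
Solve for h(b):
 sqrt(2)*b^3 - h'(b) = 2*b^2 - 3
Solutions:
 h(b) = C1 + sqrt(2)*b^4/4 - 2*b^3/3 + 3*b


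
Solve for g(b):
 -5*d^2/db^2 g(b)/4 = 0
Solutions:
 g(b) = C1 + C2*b


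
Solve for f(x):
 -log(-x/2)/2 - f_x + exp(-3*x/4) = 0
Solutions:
 f(x) = C1 - x*log(-x)/2 + x*(log(2) + 1)/2 - 4*exp(-3*x/4)/3


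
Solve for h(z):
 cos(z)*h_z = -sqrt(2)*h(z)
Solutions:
 h(z) = C1*(sin(z) - 1)^(sqrt(2)/2)/(sin(z) + 1)^(sqrt(2)/2)


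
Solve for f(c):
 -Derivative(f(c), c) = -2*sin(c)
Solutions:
 f(c) = C1 - 2*cos(c)


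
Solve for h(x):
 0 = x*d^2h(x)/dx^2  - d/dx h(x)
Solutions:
 h(x) = C1 + C2*x^2


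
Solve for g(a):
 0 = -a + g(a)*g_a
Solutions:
 g(a) = -sqrt(C1 + a^2)
 g(a) = sqrt(C1 + a^2)


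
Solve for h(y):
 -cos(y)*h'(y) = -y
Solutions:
 h(y) = C1 + Integral(y/cos(y), y)


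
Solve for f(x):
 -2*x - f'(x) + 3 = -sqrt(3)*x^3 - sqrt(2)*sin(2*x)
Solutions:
 f(x) = C1 + sqrt(3)*x^4/4 - x^2 + 3*x - sqrt(2)*cos(2*x)/2


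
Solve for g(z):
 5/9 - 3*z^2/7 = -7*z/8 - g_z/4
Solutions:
 g(z) = C1 + 4*z^3/7 - 7*z^2/4 - 20*z/9


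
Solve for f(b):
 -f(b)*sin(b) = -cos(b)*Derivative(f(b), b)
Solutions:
 f(b) = C1/cos(b)


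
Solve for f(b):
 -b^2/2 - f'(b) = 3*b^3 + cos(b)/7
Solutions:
 f(b) = C1 - 3*b^4/4 - b^3/6 - sin(b)/7


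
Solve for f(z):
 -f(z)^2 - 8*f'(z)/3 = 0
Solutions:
 f(z) = 8/(C1 + 3*z)


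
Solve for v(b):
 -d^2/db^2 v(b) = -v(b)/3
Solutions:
 v(b) = C1*exp(-sqrt(3)*b/3) + C2*exp(sqrt(3)*b/3)


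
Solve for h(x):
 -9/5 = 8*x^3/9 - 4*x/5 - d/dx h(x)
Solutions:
 h(x) = C1 + 2*x^4/9 - 2*x^2/5 + 9*x/5


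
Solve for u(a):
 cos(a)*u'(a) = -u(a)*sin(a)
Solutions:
 u(a) = C1*cos(a)


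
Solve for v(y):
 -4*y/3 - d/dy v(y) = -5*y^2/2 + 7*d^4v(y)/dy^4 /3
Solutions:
 v(y) = C1 + C4*exp(-3^(1/3)*7^(2/3)*y/7) + 5*y^3/6 - 2*y^2/3 + (C2*sin(3^(5/6)*7^(2/3)*y/14) + C3*cos(3^(5/6)*7^(2/3)*y/14))*exp(3^(1/3)*7^(2/3)*y/14)


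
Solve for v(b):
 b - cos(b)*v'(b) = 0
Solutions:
 v(b) = C1 + Integral(b/cos(b), b)


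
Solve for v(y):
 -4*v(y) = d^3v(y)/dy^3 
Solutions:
 v(y) = C3*exp(-2^(2/3)*y) + (C1*sin(2^(2/3)*sqrt(3)*y/2) + C2*cos(2^(2/3)*sqrt(3)*y/2))*exp(2^(2/3)*y/2)


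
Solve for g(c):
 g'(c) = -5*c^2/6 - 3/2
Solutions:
 g(c) = C1 - 5*c^3/18 - 3*c/2


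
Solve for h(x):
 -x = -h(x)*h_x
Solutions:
 h(x) = -sqrt(C1 + x^2)
 h(x) = sqrt(C1 + x^2)


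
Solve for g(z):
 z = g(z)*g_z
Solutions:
 g(z) = -sqrt(C1 + z^2)
 g(z) = sqrt(C1 + z^2)


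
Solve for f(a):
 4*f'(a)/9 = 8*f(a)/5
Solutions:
 f(a) = C1*exp(18*a/5)


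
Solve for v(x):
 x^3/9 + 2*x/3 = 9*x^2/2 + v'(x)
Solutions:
 v(x) = C1 + x^4/36 - 3*x^3/2 + x^2/3


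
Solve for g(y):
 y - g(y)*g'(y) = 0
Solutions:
 g(y) = -sqrt(C1 + y^2)
 g(y) = sqrt(C1 + y^2)


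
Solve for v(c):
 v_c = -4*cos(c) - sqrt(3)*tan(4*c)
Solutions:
 v(c) = C1 + sqrt(3)*log(cos(4*c))/4 - 4*sin(c)


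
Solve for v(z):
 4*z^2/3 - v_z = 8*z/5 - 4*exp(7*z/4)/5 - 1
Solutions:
 v(z) = C1 + 4*z^3/9 - 4*z^2/5 + z + 16*exp(7*z/4)/35


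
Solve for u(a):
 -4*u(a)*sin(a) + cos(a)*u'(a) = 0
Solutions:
 u(a) = C1/cos(a)^4


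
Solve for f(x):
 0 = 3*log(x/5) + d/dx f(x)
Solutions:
 f(x) = C1 - 3*x*log(x) + 3*x + x*log(125)


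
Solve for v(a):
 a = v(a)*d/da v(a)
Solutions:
 v(a) = -sqrt(C1 + a^2)
 v(a) = sqrt(C1 + a^2)


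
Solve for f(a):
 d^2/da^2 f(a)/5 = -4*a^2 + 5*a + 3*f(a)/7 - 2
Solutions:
 f(a) = C1*exp(-sqrt(105)*a/7) + C2*exp(sqrt(105)*a/7) + 28*a^2/3 - 35*a/3 + 602/45


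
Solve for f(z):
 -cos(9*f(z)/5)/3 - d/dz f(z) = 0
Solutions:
 z/3 - 5*log(sin(9*f(z)/5) - 1)/18 + 5*log(sin(9*f(z)/5) + 1)/18 = C1


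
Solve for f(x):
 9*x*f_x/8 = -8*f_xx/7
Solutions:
 f(x) = C1 + C2*erf(3*sqrt(14)*x/16)


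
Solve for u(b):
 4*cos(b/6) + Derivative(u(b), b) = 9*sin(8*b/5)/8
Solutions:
 u(b) = C1 - 24*sin(b/6) - 45*cos(8*b/5)/64


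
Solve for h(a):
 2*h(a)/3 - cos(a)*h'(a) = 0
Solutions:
 h(a) = C1*(sin(a) + 1)^(1/3)/(sin(a) - 1)^(1/3)


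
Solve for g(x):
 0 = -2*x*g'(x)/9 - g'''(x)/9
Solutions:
 g(x) = C1 + Integral(C2*airyai(-2^(1/3)*x) + C3*airybi(-2^(1/3)*x), x)


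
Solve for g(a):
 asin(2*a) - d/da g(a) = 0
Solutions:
 g(a) = C1 + a*asin(2*a) + sqrt(1 - 4*a^2)/2


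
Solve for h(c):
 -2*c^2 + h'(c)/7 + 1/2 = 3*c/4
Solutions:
 h(c) = C1 + 14*c^3/3 + 21*c^2/8 - 7*c/2


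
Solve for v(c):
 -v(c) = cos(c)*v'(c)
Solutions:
 v(c) = C1*sqrt(sin(c) - 1)/sqrt(sin(c) + 1)


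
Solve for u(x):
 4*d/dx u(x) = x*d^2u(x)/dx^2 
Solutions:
 u(x) = C1 + C2*x^5


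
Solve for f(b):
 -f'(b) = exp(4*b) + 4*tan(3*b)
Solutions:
 f(b) = C1 - exp(4*b)/4 + 4*log(cos(3*b))/3


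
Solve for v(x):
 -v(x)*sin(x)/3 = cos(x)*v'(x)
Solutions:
 v(x) = C1*cos(x)^(1/3)


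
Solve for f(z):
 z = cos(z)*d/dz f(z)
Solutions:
 f(z) = C1 + Integral(z/cos(z), z)


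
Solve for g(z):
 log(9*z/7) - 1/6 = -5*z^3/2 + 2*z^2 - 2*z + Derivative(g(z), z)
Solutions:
 g(z) = C1 + 5*z^4/8 - 2*z^3/3 + z^2 + z*log(z) - 7*z/6 + z*log(9/7)


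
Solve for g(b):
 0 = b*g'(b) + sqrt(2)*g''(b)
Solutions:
 g(b) = C1 + C2*erf(2^(1/4)*b/2)


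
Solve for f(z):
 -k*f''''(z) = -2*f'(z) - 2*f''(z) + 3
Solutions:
 f(z) = C1 + C2*exp(z*(3^(1/3)*(sqrt(3)*sqrt((27 - 8/k)/k^2) - 9/k)^(1/3)/6 - 3^(5/6)*I*(sqrt(3)*sqrt((27 - 8/k)/k^2) - 9/k)^(1/3)/6 - 4/(k*(-3^(1/3) + 3^(5/6)*I)*(sqrt(3)*sqrt((27 - 8/k)/k^2) - 9/k)^(1/3)))) + C3*exp(z*(3^(1/3)*(sqrt(3)*sqrt((27 - 8/k)/k^2) - 9/k)^(1/3)/6 + 3^(5/6)*I*(sqrt(3)*sqrt((27 - 8/k)/k^2) - 9/k)^(1/3)/6 + 4/(k*(3^(1/3) + 3^(5/6)*I)*(sqrt(3)*sqrt((27 - 8/k)/k^2) - 9/k)^(1/3)))) + C4*exp(-3^(1/3)*z*((sqrt(3)*sqrt((27 - 8/k)/k^2) - 9/k)^(1/3) + 2*3^(1/3)/(k*(sqrt(3)*sqrt((27 - 8/k)/k^2) - 9/k)^(1/3)))/3) + 3*z/2


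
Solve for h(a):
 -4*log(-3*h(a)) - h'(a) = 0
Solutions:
 Integral(1/(log(-_y) + log(3)), (_y, h(a)))/4 = C1 - a


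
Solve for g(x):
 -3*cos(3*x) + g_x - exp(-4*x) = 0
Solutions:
 g(x) = C1 + sin(3*x) - exp(-4*x)/4


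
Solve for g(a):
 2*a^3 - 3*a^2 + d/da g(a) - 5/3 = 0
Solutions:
 g(a) = C1 - a^4/2 + a^3 + 5*a/3


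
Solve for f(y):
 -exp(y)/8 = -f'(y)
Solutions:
 f(y) = C1 + exp(y)/8


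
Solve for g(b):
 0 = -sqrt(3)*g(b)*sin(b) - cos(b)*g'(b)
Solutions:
 g(b) = C1*cos(b)^(sqrt(3))


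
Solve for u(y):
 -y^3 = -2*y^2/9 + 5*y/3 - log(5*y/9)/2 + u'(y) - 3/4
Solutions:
 u(y) = C1 - y^4/4 + 2*y^3/27 - 5*y^2/6 + y*log(y)/2 + y*log(sqrt(5)/3) + y/4


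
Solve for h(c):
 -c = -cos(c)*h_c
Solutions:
 h(c) = C1 + Integral(c/cos(c), c)


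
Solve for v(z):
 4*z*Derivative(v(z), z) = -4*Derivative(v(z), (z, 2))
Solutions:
 v(z) = C1 + C2*erf(sqrt(2)*z/2)


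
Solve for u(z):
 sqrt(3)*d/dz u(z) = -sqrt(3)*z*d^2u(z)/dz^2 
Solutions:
 u(z) = C1 + C2*log(z)


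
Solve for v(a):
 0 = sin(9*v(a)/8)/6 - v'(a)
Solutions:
 -a/6 + 4*log(cos(9*v(a)/8) - 1)/9 - 4*log(cos(9*v(a)/8) + 1)/9 = C1


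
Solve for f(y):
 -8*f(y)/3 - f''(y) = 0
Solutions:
 f(y) = C1*sin(2*sqrt(6)*y/3) + C2*cos(2*sqrt(6)*y/3)


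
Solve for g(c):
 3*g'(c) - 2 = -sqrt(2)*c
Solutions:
 g(c) = C1 - sqrt(2)*c^2/6 + 2*c/3


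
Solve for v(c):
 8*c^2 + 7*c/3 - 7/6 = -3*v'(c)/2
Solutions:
 v(c) = C1 - 16*c^3/9 - 7*c^2/9 + 7*c/9


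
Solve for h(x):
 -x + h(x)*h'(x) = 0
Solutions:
 h(x) = -sqrt(C1 + x^2)
 h(x) = sqrt(C1 + x^2)


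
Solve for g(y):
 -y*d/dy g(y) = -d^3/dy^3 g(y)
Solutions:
 g(y) = C1 + Integral(C2*airyai(y) + C3*airybi(y), y)


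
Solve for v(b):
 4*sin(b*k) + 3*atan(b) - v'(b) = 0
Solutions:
 v(b) = C1 + 3*b*atan(b) + 4*Piecewise((-cos(b*k)/k, Ne(k, 0)), (0, True)) - 3*log(b^2 + 1)/2


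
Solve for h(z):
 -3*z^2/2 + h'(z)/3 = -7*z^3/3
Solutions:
 h(z) = C1 - 7*z^4/4 + 3*z^3/2


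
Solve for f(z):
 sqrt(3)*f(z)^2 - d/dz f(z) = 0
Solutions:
 f(z) = -1/(C1 + sqrt(3)*z)


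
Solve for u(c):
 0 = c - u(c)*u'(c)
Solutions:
 u(c) = -sqrt(C1 + c^2)
 u(c) = sqrt(C1 + c^2)


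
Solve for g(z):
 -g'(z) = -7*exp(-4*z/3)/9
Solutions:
 g(z) = C1 - 7*exp(-4*z/3)/12


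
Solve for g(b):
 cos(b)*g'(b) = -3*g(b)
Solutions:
 g(b) = C1*(sin(b) - 1)^(3/2)/(sin(b) + 1)^(3/2)


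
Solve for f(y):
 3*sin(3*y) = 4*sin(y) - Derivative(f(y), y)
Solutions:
 f(y) = C1 - 4*cos(y) + cos(3*y)


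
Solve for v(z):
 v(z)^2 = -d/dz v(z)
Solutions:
 v(z) = 1/(C1 + z)


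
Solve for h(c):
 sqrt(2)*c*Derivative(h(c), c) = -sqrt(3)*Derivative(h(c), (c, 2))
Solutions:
 h(c) = C1 + C2*erf(6^(3/4)*c/6)


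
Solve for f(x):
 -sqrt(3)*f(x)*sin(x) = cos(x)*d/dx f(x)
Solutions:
 f(x) = C1*cos(x)^(sqrt(3))


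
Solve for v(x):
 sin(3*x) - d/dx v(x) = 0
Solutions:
 v(x) = C1 - cos(3*x)/3


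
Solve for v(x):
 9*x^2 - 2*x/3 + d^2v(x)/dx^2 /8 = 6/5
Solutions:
 v(x) = C1 + C2*x - 6*x^4 + 8*x^3/9 + 24*x^2/5


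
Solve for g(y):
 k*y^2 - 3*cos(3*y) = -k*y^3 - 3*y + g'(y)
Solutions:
 g(y) = C1 + k*y^4/4 + k*y^3/3 + 3*y^2/2 - sin(3*y)


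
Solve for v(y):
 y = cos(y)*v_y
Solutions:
 v(y) = C1 + Integral(y/cos(y), y)


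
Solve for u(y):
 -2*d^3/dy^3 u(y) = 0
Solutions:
 u(y) = C1 + C2*y + C3*y^2


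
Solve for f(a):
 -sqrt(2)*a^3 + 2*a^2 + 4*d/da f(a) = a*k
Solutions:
 f(a) = C1 + sqrt(2)*a^4/16 - a^3/6 + a^2*k/8


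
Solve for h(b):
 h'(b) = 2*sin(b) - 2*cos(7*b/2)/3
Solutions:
 h(b) = C1 - 4*sin(7*b/2)/21 - 2*cos(b)


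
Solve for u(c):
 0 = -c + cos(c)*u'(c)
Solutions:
 u(c) = C1 + Integral(c/cos(c), c)


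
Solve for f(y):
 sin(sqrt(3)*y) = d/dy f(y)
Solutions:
 f(y) = C1 - sqrt(3)*cos(sqrt(3)*y)/3


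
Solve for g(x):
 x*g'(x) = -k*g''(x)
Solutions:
 g(x) = C1 + C2*sqrt(k)*erf(sqrt(2)*x*sqrt(1/k)/2)


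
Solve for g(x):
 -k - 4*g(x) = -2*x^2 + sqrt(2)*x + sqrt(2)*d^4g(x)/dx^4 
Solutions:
 g(x) = -k/4 + x^2/2 - sqrt(2)*x/4 + (C1*sin(2^(7/8)*x/2) + C2*cos(2^(7/8)*x/2))*exp(-2^(7/8)*x/2) + (C3*sin(2^(7/8)*x/2) + C4*cos(2^(7/8)*x/2))*exp(2^(7/8)*x/2)


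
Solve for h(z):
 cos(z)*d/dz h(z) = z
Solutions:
 h(z) = C1 + Integral(z/cos(z), z)


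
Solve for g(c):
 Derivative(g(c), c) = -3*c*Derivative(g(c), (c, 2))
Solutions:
 g(c) = C1 + C2*c^(2/3)


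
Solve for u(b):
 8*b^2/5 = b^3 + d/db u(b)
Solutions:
 u(b) = C1 - b^4/4 + 8*b^3/15


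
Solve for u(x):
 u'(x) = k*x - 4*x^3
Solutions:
 u(x) = C1 + k*x^2/2 - x^4


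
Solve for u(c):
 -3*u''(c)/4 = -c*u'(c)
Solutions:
 u(c) = C1 + C2*erfi(sqrt(6)*c/3)


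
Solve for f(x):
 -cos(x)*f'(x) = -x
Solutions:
 f(x) = C1 + Integral(x/cos(x), x)


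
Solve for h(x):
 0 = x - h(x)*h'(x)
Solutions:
 h(x) = -sqrt(C1 + x^2)
 h(x) = sqrt(C1 + x^2)


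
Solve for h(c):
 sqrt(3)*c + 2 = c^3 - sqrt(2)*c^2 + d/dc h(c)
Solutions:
 h(c) = C1 - c^4/4 + sqrt(2)*c^3/3 + sqrt(3)*c^2/2 + 2*c


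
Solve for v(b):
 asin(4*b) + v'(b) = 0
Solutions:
 v(b) = C1 - b*asin(4*b) - sqrt(1 - 16*b^2)/4


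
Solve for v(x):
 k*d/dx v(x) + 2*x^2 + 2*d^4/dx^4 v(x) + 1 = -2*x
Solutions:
 v(x) = C1 + C2*exp(2^(2/3)*x*(-k)^(1/3)/2) + C3*exp(2^(2/3)*x*(-k)^(1/3)*(-1 + sqrt(3)*I)/4) + C4*exp(-2^(2/3)*x*(-k)^(1/3)*(1 + sqrt(3)*I)/4) - 2*x^3/(3*k) - x^2/k - x/k


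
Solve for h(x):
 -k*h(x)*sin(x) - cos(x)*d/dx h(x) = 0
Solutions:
 h(x) = C1*exp(k*log(cos(x)))


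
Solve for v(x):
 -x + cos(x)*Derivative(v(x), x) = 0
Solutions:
 v(x) = C1 + Integral(x/cos(x), x)


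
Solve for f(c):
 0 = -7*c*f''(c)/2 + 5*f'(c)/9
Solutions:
 f(c) = C1 + C2*c^(73/63)


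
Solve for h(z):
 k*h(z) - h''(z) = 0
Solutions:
 h(z) = C1*exp(-sqrt(k)*z) + C2*exp(sqrt(k)*z)


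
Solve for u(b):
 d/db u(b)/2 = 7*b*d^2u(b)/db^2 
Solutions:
 u(b) = C1 + C2*b^(15/14)


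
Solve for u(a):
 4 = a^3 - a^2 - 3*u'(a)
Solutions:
 u(a) = C1 + a^4/12 - a^3/9 - 4*a/3


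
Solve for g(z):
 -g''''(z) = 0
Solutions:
 g(z) = C1 + C2*z + C3*z^2 + C4*z^3


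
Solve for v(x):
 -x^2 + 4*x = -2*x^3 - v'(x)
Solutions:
 v(x) = C1 - x^4/2 + x^3/3 - 2*x^2


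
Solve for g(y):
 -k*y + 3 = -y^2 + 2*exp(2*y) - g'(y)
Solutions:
 g(y) = C1 + k*y^2/2 - y^3/3 - 3*y + exp(2*y)


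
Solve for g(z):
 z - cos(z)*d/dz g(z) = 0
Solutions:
 g(z) = C1 + Integral(z/cos(z), z)


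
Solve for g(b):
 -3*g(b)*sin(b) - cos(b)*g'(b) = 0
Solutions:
 g(b) = C1*cos(b)^3


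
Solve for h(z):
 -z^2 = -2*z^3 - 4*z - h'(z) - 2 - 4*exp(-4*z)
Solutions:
 h(z) = C1 - z^4/2 + z^3/3 - 2*z^2 - 2*z + exp(-4*z)


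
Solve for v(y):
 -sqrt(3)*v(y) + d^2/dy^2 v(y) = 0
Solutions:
 v(y) = C1*exp(-3^(1/4)*y) + C2*exp(3^(1/4)*y)


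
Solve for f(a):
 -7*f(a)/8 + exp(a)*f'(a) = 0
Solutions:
 f(a) = C1*exp(-7*exp(-a)/8)


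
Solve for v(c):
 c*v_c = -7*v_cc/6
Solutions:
 v(c) = C1 + C2*erf(sqrt(21)*c/7)


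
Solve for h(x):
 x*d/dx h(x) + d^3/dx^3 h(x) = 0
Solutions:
 h(x) = C1 + Integral(C2*airyai(-x) + C3*airybi(-x), x)


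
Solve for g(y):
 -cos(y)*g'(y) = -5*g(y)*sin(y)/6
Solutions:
 g(y) = C1/cos(y)^(5/6)


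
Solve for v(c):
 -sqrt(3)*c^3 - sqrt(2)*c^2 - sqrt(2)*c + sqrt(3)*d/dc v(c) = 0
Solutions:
 v(c) = C1 + c^4/4 + sqrt(6)*c^3/9 + sqrt(6)*c^2/6


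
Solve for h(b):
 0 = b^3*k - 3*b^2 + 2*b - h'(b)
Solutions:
 h(b) = C1 + b^4*k/4 - b^3 + b^2


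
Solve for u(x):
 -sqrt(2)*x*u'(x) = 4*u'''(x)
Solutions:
 u(x) = C1 + Integral(C2*airyai(-sqrt(2)*x/2) + C3*airybi(-sqrt(2)*x/2), x)


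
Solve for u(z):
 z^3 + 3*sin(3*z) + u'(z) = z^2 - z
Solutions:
 u(z) = C1 - z^4/4 + z^3/3 - z^2/2 + cos(3*z)


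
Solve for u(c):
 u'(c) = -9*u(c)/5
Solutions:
 u(c) = C1*exp(-9*c/5)


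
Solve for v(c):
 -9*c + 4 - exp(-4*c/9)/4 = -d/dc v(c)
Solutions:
 v(c) = C1 + 9*c^2/2 - 4*c - 9*exp(-4*c/9)/16


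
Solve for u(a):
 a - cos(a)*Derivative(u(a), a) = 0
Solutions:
 u(a) = C1 + Integral(a/cos(a), a)


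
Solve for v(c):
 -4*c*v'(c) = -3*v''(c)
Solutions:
 v(c) = C1 + C2*erfi(sqrt(6)*c/3)


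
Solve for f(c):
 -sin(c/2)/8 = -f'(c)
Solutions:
 f(c) = C1 - cos(c/2)/4


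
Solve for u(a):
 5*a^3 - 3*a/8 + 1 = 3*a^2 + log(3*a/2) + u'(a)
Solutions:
 u(a) = C1 + 5*a^4/4 - a^3 - 3*a^2/16 - a*log(a) + a*log(2/3) + 2*a


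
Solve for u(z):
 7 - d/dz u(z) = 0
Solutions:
 u(z) = C1 + 7*z


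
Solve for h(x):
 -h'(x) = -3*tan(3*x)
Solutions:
 h(x) = C1 - log(cos(3*x))


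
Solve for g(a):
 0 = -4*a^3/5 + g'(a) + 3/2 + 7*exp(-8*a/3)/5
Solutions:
 g(a) = C1 + a^4/5 - 3*a/2 + 21*exp(-8*a/3)/40


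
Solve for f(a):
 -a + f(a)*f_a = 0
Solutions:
 f(a) = -sqrt(C1 + a^2)
 f(a) = sqrt(C1 + a^2)


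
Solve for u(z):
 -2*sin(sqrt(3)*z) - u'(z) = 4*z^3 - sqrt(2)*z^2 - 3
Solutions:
 u(z) = C1 - z^4 + sqrt(2)*z^3/3 + 3*z + 2*sqrt(3)*cos(sqrt(3)*z)/3


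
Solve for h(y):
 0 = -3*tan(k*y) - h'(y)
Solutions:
 h(y) = C1 - 3*Piecewise((-log(cos(k*y))/k, Ne(k, 0)), (0, True))


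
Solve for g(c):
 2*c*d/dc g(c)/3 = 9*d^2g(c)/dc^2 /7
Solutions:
 g(c) = C1 + C2*erfi(sqrt(21)*c/9)


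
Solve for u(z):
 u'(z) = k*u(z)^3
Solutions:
 u(z) = -sqrt(2)*sqrt(-1/(C1 + k*z))/2
 u(z) = sqrt(2)*sqrt(-1/(C1 + k*z))/2


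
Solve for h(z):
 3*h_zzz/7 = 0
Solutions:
 h(z) = C1 + C2*z + C3*z^2


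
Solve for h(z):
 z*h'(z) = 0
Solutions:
 h(z) = C1


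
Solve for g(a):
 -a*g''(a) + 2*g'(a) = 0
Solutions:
 g(a) = C1 + C2*a^3


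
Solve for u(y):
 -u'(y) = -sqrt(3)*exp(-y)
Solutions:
 u(y) = C1 - sqrt(3)*exp(-y)


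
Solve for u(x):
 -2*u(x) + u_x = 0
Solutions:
 u(x) = C1*exp(2*x)


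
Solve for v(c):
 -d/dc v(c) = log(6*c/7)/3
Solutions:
 v(c) = C1 - c*log(c)/3 - c*log(6)/3 + c/3 + c*log(7)/3


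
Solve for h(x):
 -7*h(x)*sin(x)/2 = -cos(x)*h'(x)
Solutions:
 h(x) = C1/cos(x)^(7/2)


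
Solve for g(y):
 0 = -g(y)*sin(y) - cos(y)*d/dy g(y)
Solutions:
 g(y) = C1*cos(y)


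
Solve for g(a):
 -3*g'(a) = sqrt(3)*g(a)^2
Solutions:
 g(a) = 3/(C1 + sqrt(3)*a)


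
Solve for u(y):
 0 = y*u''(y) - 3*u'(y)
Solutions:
 u(y) = C1 + C2*y^4


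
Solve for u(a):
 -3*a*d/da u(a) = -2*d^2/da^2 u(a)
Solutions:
 u(a) = C1 + C2*erfi(sqrt(3)*a/2)


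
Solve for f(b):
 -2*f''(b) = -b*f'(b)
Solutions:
 f(b) = C1 + C2*erfi(b/2)


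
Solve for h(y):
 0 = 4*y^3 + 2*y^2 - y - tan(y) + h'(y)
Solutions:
 h(y) = C1 - y^4 - 2*y^3/3 + y^2/2 - log(cos(y))


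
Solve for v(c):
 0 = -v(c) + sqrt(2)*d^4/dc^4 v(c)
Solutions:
 v(c) = C1*exp(-2^(7/8)*c/2) + C2*exp(2^(7/8)*c/2) + C3*sin(2^(7/8)*c/2) + C4*cos(2^(7/8)*c/2)


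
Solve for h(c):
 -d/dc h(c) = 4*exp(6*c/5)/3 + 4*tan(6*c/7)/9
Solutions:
 h(c) = C1 - 10*exp(6*c/5)/9 + 14*log(cos(6*c/7))/27


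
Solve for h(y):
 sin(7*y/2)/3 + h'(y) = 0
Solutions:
 h(y) = C1 + 2*cos(7*y/2)/21


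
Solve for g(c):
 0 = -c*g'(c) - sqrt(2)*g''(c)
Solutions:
 g(c) = C1 + C2*erf(2^(1/4)*c/2)


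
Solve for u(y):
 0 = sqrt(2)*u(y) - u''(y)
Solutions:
 u(y) = C1*exp(-2^(1/4)*y) + C2*exp(2^(1/4)*y)


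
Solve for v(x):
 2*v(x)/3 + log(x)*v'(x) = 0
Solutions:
 v(x) = C1*exp(-2*li(x)/3)


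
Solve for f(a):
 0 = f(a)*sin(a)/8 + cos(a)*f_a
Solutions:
 f(a) = C1*cos(a)^(1/8)


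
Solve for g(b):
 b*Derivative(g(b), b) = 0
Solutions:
 g(b) = C1


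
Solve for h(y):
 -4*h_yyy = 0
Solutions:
 h(y) = C1 + C2*y + C3*y^2


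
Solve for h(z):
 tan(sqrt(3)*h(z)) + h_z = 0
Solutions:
 h(z) = sqrt(3)*(pi - asin(C1*exp(-sqrt(3)*z)))/3
 h(z) = sqrt(3)*asin(C1*exp(-sqrt(3)*z))/3


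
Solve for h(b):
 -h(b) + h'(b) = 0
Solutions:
 h(b) = C1*exp(b)


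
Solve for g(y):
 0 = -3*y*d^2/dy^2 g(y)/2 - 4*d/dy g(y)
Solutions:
 g(y) = C1 + C2/y^(5/3)


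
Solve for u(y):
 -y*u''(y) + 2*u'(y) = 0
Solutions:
 u(y) = C1 + C2*y^3


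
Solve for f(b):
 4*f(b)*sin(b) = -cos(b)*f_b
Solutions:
 f(b) = C1*cos(b)^4


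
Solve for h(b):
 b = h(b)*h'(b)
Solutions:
 h(b) = -sqrt(C1 + b^2)
 h(b) = sqrt(C1 + b^2)


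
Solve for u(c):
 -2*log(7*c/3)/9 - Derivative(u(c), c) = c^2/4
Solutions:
 u(c) = C1 - c^3/12 - 2*c*log(c)/9 - 2*c*log(7)/9 + 2*c/9 + 2*c*log(3)/9


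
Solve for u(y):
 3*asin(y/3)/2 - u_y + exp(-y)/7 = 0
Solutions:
 u(y) = C1 + 3*y*asin(y/3)/2 + 3*sqrt(9 - y^2)/2 - exp(-y)/7


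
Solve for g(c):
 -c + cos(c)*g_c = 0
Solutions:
 g(c) = C1 + Integral(c/cos(c), c)


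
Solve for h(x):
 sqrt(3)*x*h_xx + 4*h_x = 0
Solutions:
 h(x) = C1 + C2*x^(1 - 4*sqrt(3)/3)


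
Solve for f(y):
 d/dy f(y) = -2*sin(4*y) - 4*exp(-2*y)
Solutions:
 f(y) = C1 + cos(4*y)/2 + 2*exp(-2*y)


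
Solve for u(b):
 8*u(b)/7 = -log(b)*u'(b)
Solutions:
 u(b) = C1*exp(-8*li(b)/7)


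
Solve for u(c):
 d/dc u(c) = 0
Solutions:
 u(c) = C1


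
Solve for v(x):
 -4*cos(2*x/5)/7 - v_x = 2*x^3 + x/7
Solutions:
 v(x) = C1 - x^4/2 - x^2/14 - 10*sin(2*x/5)/7


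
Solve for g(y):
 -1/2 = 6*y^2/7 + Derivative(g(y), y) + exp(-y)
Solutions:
 g(y) = C1 - 2*y^3/7 - y/2 + exp(-y)


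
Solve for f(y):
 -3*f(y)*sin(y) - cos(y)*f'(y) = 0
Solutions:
 f(y) = C1*cos(y)^3


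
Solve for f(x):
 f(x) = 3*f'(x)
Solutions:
 f(x) = C1*exp(x/3)


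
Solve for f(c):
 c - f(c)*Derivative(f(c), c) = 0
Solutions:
 f(c) = -sqrt(C1 + c^2)
 f(c) = sqrt(C1 + c^2)


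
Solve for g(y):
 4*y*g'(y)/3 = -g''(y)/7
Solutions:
 g(y) = C1 + C2*erf(sqrt(42)*y/3)


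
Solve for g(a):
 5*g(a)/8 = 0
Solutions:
 g(a) = 0


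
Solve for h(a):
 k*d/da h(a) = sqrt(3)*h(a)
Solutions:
 h(a) = C1*exp(sqrt(3)*a/k)


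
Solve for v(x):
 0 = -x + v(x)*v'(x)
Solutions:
 v(x) = -sqrt(C1 + x^2)
 v(x) = sqrt(C1 + x^2)


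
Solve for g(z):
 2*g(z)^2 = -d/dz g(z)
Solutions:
 g(z) = 1/(C1 + 2*z)


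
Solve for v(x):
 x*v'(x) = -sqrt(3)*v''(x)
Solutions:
 v(x) = C1 + C2*erf(sqrt(2)*3^(3/4)*x/6)


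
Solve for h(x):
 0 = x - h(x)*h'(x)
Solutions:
 h(x) = -sqrt(C1 + x^2)
 h(x) = sqrt(C1 + x^2)


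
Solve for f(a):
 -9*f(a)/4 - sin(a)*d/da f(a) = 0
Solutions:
 f(a) = C1*(cos(a) + 1)^(9/8)/(cos(a) - 1)^(9/8)


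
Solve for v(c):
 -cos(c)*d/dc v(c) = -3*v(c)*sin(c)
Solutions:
 v(c) = C1/cos(c)^3


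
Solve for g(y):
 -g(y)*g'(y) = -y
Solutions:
 g(y) = -sqrt(C1 + y^2)
 g(y) = sqrt(C1 + y^2)


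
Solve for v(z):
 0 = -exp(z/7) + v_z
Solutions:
 v(z) = C1 + 7*exp(z/7)


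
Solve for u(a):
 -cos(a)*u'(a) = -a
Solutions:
 u(a) = C1 + Integral(a/cos(a), a)


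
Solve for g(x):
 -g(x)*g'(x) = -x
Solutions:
 g(x) = -sqrt(C1 + x^2)
 g(x) = sqrt(C1 + x^2)


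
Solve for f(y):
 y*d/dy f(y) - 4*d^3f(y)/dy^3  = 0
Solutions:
 f(y) = C1 + Integral(C2*airyai(2^(1/3)*y/2) + C3*airybi(2^(1/3)*y/2), y)


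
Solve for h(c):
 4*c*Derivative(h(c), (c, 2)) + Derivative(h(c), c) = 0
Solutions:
 h(c) = C1 + C2*c^(3/4)


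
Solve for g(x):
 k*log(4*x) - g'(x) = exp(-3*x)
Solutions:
 g(x) = C1 + k*x*log(x) + k*x*(-1 + 2*log(2)) + exp(-3*x)/3


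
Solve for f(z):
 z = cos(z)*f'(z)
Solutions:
 f(z) = C1 + Integral(z/cos(z), z)


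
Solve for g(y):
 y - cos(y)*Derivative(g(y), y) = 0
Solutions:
 g(y) = C1 + Integral(y/cos(y), y)


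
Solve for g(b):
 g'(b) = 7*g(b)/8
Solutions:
 g(b) = C1*exp(7*b/8)


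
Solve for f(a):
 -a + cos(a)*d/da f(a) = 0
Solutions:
 f(a) = C1 + Integral(a/cos(a), a)


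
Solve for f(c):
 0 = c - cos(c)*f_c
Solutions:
 f(c) = C1 + Integral(c/cos(c), c)


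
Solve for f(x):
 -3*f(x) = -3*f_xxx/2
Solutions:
 f(x) = C3*exp(2^(1/3)*x) + (C1*sin(2^(1/3)*sqrt(3)*x/2) + C2*cos(2^(1/3)*sqrt(3)*x/2))*exp(-2^(1/3)*x/2)


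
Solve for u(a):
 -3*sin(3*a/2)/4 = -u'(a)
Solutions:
 u(a) = C1 - cos(3*a/2)/2


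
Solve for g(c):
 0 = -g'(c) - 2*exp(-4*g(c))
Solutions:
 g(c) = log(-I*(C1 - 8*c)^(1/4))
 g(c) = log(I*(C1 - 8*c)^(1/4))
 g(c) = log(-(C1 - 8*c)^(1/4))
 g(c) = log(C1 - 8*c)/4


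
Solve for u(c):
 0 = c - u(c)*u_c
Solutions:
 u(c) = -sqrt(C1 + c^2)
 u(c) = sqrt(C1 + c^2)


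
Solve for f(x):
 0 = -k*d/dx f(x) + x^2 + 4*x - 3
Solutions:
 f(x) = C1 + x^3/(3*k) + 2*x^2/k - 3*x/k


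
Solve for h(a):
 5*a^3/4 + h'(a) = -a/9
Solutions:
 h(a) = C1 - 5*a^4/16 - a^2/18


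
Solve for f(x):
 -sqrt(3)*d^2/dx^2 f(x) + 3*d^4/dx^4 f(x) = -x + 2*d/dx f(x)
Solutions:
 f(x) = C1 + C2*exp(-x*(sqrt(3)/(sqrt(3)*sqrt(27 - sqrt(3)) + 9)^(1/3) + (sqrt(3)*sqrt(27 - sqrt(3)) + 9)^(1/3))/6)*sin(x*(-sqrt(3)*(sqrt(3)*sqrt(27 - sqrt(3)) + 9)^(1/3) + 3/(sqrt(3)*sqrt(27 - sqrt(3)) + 9)^(1/3))/6) + C3*exp(-x*(sqrt(3)/(sqrt(3)*sqrt(27 - sqrt(3)) + 9)^(1/3) + (sqrt(3)*sqrt(27 - sqrt(3)) + 9)^(1/3))/6)*cos(x*(-sqrt(3)*(sqrt(3)*sqrt(27 - sqrt(3)) + 9)^(1/3) + 3/(sqrt(3)*sqrt(27 - sqrt(3)) + 9)^(1/3))/6) + C4*exp(x*(sqrt(3)/(sqrt(3)*sqrt(27 - sqrt(3)) + 9)^(1/3) + (sqrt(3)*sqrt(27 - sqrt(3)) + 9)^(1/3))/3) + x^2/4 - sqrt(3)*x/4


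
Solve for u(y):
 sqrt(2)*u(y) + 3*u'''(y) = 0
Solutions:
 u(y) = C3*exp(-2^(1/6)*3^(2/3)*y/3) + (C1*sin(6^(1/6)*y/2) + C2*cos(6^(1/6)*y/2))*exp(2^(1/6)*3^(2/3)*y/6)


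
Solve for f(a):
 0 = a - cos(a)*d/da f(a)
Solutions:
 f(a) = C1 + Integral(a/cos(a), a)


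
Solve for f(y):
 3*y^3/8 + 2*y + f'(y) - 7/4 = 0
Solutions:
 f(y) = C1 - 3*y^4/32 - y^2 + 7*y/4


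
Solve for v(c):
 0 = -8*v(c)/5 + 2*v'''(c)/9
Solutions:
 v(c) = C3*exp(30^(2/3)*c/5) + (C1*sin(3*10^(2/3)*3^(1/6)*c/10) + C2*cos(3*10^(2/3)*3^(1/6)*c/10))*exp(-30^(2/3)*c/10)


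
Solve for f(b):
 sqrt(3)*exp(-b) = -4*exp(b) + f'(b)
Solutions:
 f(b) = C1 + 4*exp(b) - sqrt(3)*exp(-b)


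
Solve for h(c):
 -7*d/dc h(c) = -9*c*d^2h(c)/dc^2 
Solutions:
 h(c) = C1 + C2*c^(16/9)


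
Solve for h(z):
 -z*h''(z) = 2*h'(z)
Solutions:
 h(z) = C1 + C2/z


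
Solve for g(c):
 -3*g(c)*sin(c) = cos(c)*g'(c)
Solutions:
 g(c) = C1*cos(c)^3


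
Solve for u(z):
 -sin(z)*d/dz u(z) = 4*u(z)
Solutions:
 u(z) = C1*(cos(z)^2 + 2*cos(z) + 1)/(cos(z)^2 - 2*cos(z) + 1)


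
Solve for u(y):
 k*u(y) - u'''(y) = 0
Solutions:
 u(y) = C1*exp(k^(1/3)*y) + C2*exp(k^(1/3)*y*(-1 + sqrt(3)*I)/2) + C3*exp(-k^(1/3)*y*(1 + sqrt(3)*I)/2)


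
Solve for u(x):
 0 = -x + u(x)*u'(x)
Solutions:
 u(x) = -sqrt(C1 + x^2)
 u(x) = sqrt(C1 + x^2)


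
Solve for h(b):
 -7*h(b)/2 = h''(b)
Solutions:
 h(b) = C1*sin(sqrt(14)*b/2) + C2*cos(sqrt(14)*b/2)


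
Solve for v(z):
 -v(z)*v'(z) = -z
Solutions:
 v(z) = -sqrt(C1 + z^2)
 v(z) = sqrt(C1 + z^2)


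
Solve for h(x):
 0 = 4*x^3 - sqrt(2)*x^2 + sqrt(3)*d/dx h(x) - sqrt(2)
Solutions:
 h(x) = C1 - sqrt(3)*x^4/3 + sqrt(6)*x^3/9 + sqrt(6)*x/3


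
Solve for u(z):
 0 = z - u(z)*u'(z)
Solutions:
 u(z) = -sqrt(C1 + z^2)
 u(z) = sqrt(C1 + z^2)


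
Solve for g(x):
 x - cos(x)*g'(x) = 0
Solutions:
 g(x) = C1 + Integral(x/cos(x), x)


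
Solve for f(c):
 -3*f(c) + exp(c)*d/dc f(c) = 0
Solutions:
 f(c) = C1*exp(-3*exp(-c))


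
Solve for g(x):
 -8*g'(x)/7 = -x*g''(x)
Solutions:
 g(x) = C1 + C2*x^(15/7)


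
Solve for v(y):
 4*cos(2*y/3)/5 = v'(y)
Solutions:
 v(y) = C1 + 6*sin(2*y/3)/5


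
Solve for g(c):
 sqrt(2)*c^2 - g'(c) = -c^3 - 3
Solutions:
 g(c) = C1 + c^4/4 + sqrt(2)*c^3/3 + 3*c


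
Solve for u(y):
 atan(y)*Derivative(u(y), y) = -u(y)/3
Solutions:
 u(y) = C1*exp(-Integral(1/atan(y), y)/3)


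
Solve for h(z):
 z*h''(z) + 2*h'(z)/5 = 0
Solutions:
 h(z) = C1 + C2*z^(3/5)


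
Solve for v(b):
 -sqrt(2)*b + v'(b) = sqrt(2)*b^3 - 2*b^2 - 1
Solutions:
 v(b) = C1 + sqrt(2)*b^4/4 - 2*b^3/3 + sqrt(2)*b^2/2 - b


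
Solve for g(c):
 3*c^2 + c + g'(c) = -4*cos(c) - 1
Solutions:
 g(c) = C1 - c^3 - c^2/2 - c - 4*sin(c)


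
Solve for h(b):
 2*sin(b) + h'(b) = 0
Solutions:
 h(b) = C1 + 2*cos(b)


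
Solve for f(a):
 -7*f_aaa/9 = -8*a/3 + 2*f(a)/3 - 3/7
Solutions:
 f(a) = C3*exp(-6^(1/3)*7^(2/3)*a/7) + 4*a + (C1*sin(2^(1/3)*3^(5/6)*7^(2/3)*a/14) + C2*cos(2^(1/3)*3^(5/6)*7^(2/3)*a/14))*exp(6^(1/3)*7^(2/3)*a/14) + 9/14


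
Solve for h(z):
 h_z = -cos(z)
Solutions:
 h(z) = C1 - sin(z)


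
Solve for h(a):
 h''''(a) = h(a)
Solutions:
 h(a) = C1*exp(-a) + C2*exp(a) + C3*sin(a) + C4*cos(a)


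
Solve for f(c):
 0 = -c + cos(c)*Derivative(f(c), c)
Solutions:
 f(c) = C1 + Integral(c/cos(c), c)


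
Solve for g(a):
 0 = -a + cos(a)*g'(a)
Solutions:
 g(a) = C1 + Integral(a/cos(a), a)


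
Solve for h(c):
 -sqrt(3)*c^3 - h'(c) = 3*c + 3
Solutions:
 h(c) = C1 - sqrt(3)*c^4/4 - 3*c^2/2 - 3*c


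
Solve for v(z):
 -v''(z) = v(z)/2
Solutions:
 v(z) = C1*sin(sqrt(2)*z/2) + C2*cos(sqrt(2)*z/2)


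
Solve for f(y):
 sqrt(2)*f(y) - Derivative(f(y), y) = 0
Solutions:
 f(y) = C1*exp(sqrt(2)*y)


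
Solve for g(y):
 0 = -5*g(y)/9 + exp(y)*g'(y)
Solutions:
 g(y) = C1*exp(-5*exp(-y)/9)


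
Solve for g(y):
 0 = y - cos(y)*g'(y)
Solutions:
 g(y) = C1 + Integral(y/cos(y), y)


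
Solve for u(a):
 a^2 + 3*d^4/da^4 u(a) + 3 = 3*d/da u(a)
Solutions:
 u(a) = C1 + C4*exp(a) + a^3/9 + a + (C2*sin(sqrt(3)*a/2) + C3*cos(sqrt(3)*a/2))*exp(-a/2)


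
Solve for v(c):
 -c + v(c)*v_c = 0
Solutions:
 v(c) = -sqrt(C1 + c^2)
 v(c) = sqrt(C1 + c^2)


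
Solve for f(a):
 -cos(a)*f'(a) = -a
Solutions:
 f(a) = C1 + Integral(a/cos(a), a)


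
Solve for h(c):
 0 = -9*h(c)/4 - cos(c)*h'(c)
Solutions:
 h(c) = C1*(sin(c) - 1)^(9/8)/(sin(c) + 1)^(9/8)


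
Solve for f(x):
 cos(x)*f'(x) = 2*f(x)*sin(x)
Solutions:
 f(x) = C1/cos(x)^2


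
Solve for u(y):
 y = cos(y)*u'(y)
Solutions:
 u(y) = C1 + Integral(y/cos(y), y)


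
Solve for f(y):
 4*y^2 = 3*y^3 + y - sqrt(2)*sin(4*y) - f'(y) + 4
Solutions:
 f(y) = C1 + 3*y^4/4 - 4*y^3/3 + y^2/2 + 4*y + sqrt(2)*cos(4*y)/4


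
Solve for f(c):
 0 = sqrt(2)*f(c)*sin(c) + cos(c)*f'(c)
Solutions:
 f(c) = C1*cos(c)^(sqrt(2))


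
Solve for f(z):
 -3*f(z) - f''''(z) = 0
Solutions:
 f(z) = (C1*sin(sqrt(2)*3^(1/4)*z/2) + C2*cos(sqrt(2)*3^(1/4)*z/2))*exp(-sqrt(2)*3^(1/4)*z/2) + (C3*sin(sqrt(2)*3^(1/4)*z/2) + C4*cos(sqrt(2)*3^(1/4)*z/2))*exp(sqrt(2)*3^(1/4)*z/2)


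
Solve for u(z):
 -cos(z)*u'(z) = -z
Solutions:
 u(z) = C1 + Integral(z/cos(z), z)


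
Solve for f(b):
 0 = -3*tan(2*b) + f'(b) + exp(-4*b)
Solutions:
 f(b) = C1 + 3*log(tan(2*b)^2 + 1)/4 + exp(-4*b)/4


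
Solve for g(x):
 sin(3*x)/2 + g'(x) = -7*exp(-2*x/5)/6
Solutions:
 g(x) = C1 + cos(3*x)/6 + 35*exp(-2*x/5)/12


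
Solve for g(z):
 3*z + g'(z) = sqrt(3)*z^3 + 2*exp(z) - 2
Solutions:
 g(z) = C1 + sqrt(3)*z^4/4 - 3*z^2/2 - 2*z + 2*exp(z)


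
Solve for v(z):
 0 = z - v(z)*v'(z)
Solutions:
 v(z) = -sqrt(C1 + z^2)
 v(z) = sqrt(C1 + z^2)


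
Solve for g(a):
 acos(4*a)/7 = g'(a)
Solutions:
 g(a) = C1 + a*acos(4*a)/7 - sqrt(1 - 16*a^2)/28


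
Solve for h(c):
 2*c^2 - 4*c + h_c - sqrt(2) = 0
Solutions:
 h(c) = C1 - 2*c^3/3 + 2*c^2 + sqrt(2)*c


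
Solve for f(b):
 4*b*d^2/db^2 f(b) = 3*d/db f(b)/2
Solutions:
 f(b) = C1 + C2*b^(11/8)


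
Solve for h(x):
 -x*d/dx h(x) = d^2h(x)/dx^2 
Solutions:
 h(x) = C1 + C2*erf(sqrt(2)*x/2)


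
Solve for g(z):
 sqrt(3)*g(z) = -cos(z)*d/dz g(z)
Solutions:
 g(z) = C1*(sin(z) - 1)^(sqrt(3)/2)/(sin(z) + 1)^(sqrt(3)/2)


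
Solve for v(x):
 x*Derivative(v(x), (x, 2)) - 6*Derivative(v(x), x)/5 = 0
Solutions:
 v(x) = C1 + C2*x^(11/5)


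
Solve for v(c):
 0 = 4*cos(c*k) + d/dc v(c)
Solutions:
 v(c) = C1 - 4*sin(c*k)/k


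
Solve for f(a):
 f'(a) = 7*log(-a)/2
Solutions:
 f(a) = C1 + 7*a*log(-a)/2 - 7*a/2


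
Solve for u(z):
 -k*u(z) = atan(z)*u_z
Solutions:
 u(z) = C1*exp(-k*Integral(1/atan(z), z))


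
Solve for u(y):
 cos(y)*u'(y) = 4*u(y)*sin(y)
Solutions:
 u(y) = C1/cos(y)^4


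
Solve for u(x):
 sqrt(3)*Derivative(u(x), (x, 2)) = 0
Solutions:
 u(x) = C1 + C2*x


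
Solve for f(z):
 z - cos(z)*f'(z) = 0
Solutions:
 f(z) = C1 + Integral(z/cos(z), z)


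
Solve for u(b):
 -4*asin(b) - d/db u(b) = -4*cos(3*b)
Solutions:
 u(b) = C1 - 4*b*asin(b) - 4*sqrt(1 - b^2) + 4*sin(3*b)/3


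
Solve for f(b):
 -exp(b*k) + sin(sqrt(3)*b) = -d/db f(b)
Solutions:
 f(b) = C1 + sqrt(3)*cos(sqrt(3)*b)/3 + exp(b*k)/k


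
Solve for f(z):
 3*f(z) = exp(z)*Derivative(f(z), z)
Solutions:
 f(z) = C1*exp(-3*exp(-z))


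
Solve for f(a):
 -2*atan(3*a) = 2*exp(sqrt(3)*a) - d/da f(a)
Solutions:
 f(a) = C1 + 2*a*atan(3*a) + 2*sqrt(3)*exp(sqrt(3)*a)/3 - log(9*a^2 + 1)/3


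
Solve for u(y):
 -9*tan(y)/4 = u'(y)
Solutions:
 u(y) = C1 + 9*log(cos(y))/4


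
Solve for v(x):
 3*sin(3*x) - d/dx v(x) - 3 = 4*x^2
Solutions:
 v(x) = C1 - 4*x^3/3 - 3*x - cos(3*x)


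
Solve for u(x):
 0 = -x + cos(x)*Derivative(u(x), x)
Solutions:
 u(x) = C1 + Integral(x/cos(x), x)


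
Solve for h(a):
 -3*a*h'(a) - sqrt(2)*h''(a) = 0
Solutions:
 h(a) = C1 + C2*erf(2^(1/4)*sqrt(3)*a/2)


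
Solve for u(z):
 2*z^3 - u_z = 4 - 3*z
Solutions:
 u(z) = C1 + z^4/2 + 3*z^2/2 - 4*z


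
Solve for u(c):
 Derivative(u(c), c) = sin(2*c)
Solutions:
 u(c) = C1 - cos(2*c)/2


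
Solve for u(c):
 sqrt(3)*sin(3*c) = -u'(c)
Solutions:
 u(c) = C1 + sqrt(3)*cos(3*c)/3


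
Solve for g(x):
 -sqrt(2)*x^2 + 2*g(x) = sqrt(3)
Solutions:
 g(x) = sqrt(2)*x^2/2 + sqrt(3)/2


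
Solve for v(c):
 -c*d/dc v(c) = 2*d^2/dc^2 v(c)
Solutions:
 v(c) = C1 + C2*erf(c/2)


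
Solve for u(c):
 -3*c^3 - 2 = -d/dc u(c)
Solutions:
 u(c) = C1 + 3*c^4/4 + 2*c


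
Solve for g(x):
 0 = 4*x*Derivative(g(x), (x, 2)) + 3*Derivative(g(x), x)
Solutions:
 g(x) = C1 + C2*x^(1/4)


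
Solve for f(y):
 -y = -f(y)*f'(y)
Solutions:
 f(y) = -sqrt(C1 + y^2)
 f(y) = sqrt(C1 + y^2)


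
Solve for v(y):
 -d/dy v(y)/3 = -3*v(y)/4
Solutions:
 v(y) = C1*exp(9*y/4)


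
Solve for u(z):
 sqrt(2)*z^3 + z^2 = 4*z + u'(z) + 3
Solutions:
 u(z) = C1 + sqrt(2)*z^4/4 + z^3/3 - 2*z^2 - 3*z


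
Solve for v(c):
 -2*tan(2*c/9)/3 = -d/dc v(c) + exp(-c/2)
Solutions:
 v(c) = C1 + 3*log(tan(2*c/9)^2 + 1)/2 - 2*exp(-c/2)


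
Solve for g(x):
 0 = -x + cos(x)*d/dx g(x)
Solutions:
 g(x) = C1 + Integral(x/cos(x), x)


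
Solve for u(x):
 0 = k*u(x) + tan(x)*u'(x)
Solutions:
 u(x) = C1*exp(-k*log(sin(x)))


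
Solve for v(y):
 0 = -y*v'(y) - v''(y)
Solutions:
 v(y) = C1 + C2*erf(sqrt(2)*y/2)


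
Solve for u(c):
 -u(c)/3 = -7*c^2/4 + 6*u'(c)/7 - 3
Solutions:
 u(c) = C1*exp(-7*c/18) + 21*c^2/4 - 27*c + 549/7


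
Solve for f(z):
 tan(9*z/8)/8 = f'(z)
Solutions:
 f(z) = C1 - log(cos(9*z/8))/9


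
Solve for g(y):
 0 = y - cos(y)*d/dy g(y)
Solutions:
 g(y) = C1 + Integral(y/cos(y), y)


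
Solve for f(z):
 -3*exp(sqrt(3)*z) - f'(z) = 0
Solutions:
 f(z) = C1 - sqrt(3)*exp(sqrt(3)*z)


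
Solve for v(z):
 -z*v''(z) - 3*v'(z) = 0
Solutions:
 v(z) = C1 + C2/z^2


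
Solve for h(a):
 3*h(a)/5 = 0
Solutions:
 h(a) = 0


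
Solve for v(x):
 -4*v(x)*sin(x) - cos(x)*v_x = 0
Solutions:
 v(x) = C1*cos(x)^4


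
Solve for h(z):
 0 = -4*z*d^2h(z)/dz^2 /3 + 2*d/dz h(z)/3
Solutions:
 h(z) = C1 + C2*z^(3/2)


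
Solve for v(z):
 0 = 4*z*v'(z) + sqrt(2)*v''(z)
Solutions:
 v(z) = C1 + C2*erf(2^(1/4)*z)


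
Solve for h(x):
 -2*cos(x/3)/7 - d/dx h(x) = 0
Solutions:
 h(x) = C1 - 6*sin(x/3)/7


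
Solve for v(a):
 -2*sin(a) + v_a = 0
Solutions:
 v(a) = C1 - 2*cos(a)


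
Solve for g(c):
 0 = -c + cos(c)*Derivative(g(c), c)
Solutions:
 g(c) = C1 + Integral(c/cos(c), c)


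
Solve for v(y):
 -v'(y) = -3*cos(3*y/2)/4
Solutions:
 v(y) = C1 + sin(3*y/2)/2


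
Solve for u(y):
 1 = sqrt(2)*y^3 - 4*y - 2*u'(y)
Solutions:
 u(y) = C1 + sqrt(2)*y^4/8 - y^2 - y/2


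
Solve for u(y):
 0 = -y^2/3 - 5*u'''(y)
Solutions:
 u(y) = C1 + C2*y + C3*y^2 - y^5/900


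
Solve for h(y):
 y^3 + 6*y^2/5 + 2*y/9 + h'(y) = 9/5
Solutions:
 h(y) = C1 - y^4/4 - 2*y^3/5 - y^2/9 + 9*y/5


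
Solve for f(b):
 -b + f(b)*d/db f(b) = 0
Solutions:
 f(b) = -sqrt(C1 + b^2)
 f(b) = sqrt(C1 + b^2)


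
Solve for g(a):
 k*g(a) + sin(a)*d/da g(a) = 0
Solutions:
 g(a) = C1*exp(k*(-log(cos(a) - 1) + log(cos(a) + 1))/2)


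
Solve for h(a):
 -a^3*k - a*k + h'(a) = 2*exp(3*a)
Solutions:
 h(a) = C1 + a^4*k/4 + a^2*k/2 + 2*exp(3*a)/3


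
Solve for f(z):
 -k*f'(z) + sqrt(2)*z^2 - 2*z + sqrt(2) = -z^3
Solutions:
 f(z) = C1 + z^4/(4*k) + sqrt(2)*z^3/(3*k) - z^2/k + sqrt(2)*z/k


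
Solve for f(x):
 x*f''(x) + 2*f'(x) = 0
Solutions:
 f(x) = C1 + C2/x


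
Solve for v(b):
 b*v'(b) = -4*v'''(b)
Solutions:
 v(b) = C1 + Integral(C2*airyai(-2^(1/3)*b/2) + C3*airybi(-2^(1/3)*b/2), b)


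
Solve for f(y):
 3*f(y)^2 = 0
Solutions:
 f(y) = 0


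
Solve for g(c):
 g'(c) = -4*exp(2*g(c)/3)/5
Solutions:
 g(c) = 3*log(-sqrt(-1/(C1 - 4*c))) - 3*log(2) + 3*log(30)/2
 g(c) = 3*log(-1/(C1 - 4*c))/2 - 3*log(2) + 3*log(30)/2


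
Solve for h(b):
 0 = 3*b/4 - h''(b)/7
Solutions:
 h(b) = C1 + C2*b + 7*b^3/8


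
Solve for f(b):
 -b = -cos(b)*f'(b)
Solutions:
 f(b) = C1 + Integral(b/cos(b), b)


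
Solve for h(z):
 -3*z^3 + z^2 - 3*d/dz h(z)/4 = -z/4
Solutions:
 h(z) = C1 - z^4 + 4*z^3/9 + z^2/6


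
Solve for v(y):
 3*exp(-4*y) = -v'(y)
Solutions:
 v(y) = C1 + 3*exp(-4*y)/4


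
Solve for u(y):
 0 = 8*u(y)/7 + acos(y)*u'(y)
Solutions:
 u(y) = C1*exp(-8*Integral(1/acos(y), y)/7)


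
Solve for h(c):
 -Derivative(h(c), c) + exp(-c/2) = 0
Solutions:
 h(c) = C1 - 2*exp(-c/2)


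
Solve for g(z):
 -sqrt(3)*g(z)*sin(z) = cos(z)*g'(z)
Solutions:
 g(z) = C1*cos(z)^(sqrt(3))


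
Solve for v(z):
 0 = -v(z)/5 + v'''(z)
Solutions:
 v(z) = C3*exp(5^(2/3)*z/5) + (C1*sin(sqrt(3)*5^(2/3)*z/10) + C2*cos(sqrt(3)*5^(2/3)*z/10))*exp(-5^(2/3)*z/10)
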